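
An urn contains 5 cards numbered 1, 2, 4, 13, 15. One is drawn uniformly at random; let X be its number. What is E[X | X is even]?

3

P(X is even) = 2/5.
Σ over the event: 2·1/5 + 4·1/5 = 6/5.
E[X | X is even] = (6/5) / (2/5) = 3.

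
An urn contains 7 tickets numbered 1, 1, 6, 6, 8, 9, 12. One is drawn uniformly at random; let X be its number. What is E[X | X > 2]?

P(X > 2) = 5/7.
Σ over the event: 6·2/7 + 8·1/7 + 9·1/7 + 12·1/7 = 41/7.
E[X | X > 2] = (41/7) / (5/7) = 41/5.

41/5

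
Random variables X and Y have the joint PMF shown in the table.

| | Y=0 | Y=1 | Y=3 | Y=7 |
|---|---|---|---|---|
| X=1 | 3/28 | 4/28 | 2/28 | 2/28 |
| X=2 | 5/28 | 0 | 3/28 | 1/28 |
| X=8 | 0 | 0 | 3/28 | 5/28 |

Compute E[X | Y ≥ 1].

P(Y ≥ 1) = 5/7.
Σ X·P over the event = 1·(4/28) + 1·(2/28) + 1·(2/28) + 2·(3/28) + 2·(1/28) + 8·(3/28) + 8·(5/28) = 20/7.
E[X | Y ≥ 1] = (20/7) / (5/7) = 4.

4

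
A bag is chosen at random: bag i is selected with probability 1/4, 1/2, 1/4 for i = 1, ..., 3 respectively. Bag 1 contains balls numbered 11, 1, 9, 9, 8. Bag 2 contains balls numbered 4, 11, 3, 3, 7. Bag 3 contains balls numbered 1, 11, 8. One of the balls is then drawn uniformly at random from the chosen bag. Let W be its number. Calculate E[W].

E[W | bag 1] = (11+1+9+9+8)/5 = 38/5.
E[W | bag 2] = (4+11+3+3+7)/5 = 28/5.
E[W | bag 3] = (1+11+8)/3 = 20/3.
E[W] = (1/4)·(38/5) + (1/2)·(28/5) + (1/4)·(20/3) = 191/30.

191/30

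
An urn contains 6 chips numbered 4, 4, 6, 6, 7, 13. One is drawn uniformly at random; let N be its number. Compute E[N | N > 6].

P(N > 6) = 1/3.
Σ over the event: 7·1/6 + 13·1/6 = 10/3.
E[N | N > 6] = (10/3) / (1/3) = 10.

10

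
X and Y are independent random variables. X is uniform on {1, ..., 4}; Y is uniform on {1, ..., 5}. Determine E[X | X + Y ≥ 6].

3

P(X + Y ≥ 6) = 1/2.
Summing X·P(x,y) over outcomes with X + Y ≥ 6 gives 3/2.
E[X | X + Y ≥ 6] = (3/2) / (1/2) = 3.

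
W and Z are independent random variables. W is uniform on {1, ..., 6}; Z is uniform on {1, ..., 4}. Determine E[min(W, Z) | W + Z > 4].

P(W + Z > 4) = 3/4.
Summing min(W,Z)·P(x,y) over outcomes with W + Z > 4 gives 43/24.
E[min(W, Z) | W + Z > 4] = (43/24) / (3/4) = 43/18.

43/18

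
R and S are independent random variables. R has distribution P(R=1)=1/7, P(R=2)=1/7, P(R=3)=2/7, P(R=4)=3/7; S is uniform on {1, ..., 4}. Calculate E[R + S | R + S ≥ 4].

P(R + S ≥ 4) = 25/28.
Summing (R+S)·P(x,y) over outcomes with R + S ≥ 4 gives 73/14.
E[R + S | R + S ≥ 4] = (73/14) / (25/28) = 146/25.

146/25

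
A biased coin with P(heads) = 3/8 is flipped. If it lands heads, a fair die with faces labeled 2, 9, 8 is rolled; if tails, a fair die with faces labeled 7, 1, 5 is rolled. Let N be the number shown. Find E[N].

E[N | heads] = (2+9+8)/3 = 19/3.
E[N | tails] = (7+1+5)/3 = 13/3.
By the law of total expectation,
E[N] = (3/8)·(19/3) + (5/8)·(13/3) = 61/12.

61/12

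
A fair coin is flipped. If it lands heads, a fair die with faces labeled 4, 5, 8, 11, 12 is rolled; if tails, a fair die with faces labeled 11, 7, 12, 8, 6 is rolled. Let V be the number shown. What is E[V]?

E[V | heads] = (4+5+8+11+12)/5 = 8.
E[V | tails] = (11+7+12+8+6)/5 = 44/5.
E[V] = (1/2)·(8) + (1/2)·(44/5) = 42/5.

42/5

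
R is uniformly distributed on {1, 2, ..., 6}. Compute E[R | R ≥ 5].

11/2

Given R ≥ 5, R is equally likely to be any of {5, 6}.
E[R | R ≥ 5] = (5 + 6) / 2 = 11/2.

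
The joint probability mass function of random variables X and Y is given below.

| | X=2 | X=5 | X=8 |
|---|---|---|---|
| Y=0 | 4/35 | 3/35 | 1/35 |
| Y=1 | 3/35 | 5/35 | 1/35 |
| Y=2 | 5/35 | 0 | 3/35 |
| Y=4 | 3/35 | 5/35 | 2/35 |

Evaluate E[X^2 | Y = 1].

P(Y = 1) = 9/35.
Σ X^2·P over the event = 4·(3/35) + 25·(5/35) + 64·(1/35) = 201/35.
E[X^2 | Y = 1] = (201/35) / (9/35) = 67/3.

67/3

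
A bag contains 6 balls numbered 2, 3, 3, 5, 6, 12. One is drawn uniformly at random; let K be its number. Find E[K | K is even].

P(K is even) = 1/2.
Σ over the event: 2·1/6 + 6·1/6 + 12·1/6 = 10/3.
E[K | K is even] = (10/3) / (1/2) = 20/3.

20/3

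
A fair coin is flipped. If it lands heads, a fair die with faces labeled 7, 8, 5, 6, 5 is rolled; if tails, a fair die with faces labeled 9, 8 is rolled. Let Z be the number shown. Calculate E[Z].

147/20

E[Z | heads] = (7+8+5+6+5)/5 = 31/5.
E[Z | tails] = (9+8)/2 = 17/2.
By the law of total expectation,
E[Z] = (1/2)·(31/5) + (1/2)·(17/2) = 147/20.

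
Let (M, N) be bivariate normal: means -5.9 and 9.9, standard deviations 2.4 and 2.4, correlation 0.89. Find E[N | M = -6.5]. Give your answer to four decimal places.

E[N | M=x] = μ_N + ρ(σ_N/σ_M)(x − μ_M) for jointly normal variables.
E[N | M=-6.5] = 9.9 + (0.89)·(2.4/2.4)·(-6.5 − (-5.9)) = 9.9 + (0.89)·(-0.6) = 9.3660.

9.3660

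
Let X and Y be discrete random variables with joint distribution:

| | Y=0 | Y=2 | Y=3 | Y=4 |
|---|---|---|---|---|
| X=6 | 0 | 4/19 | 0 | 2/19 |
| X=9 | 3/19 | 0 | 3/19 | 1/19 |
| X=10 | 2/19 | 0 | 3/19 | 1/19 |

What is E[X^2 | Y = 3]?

181/2

P(Y = 3) = 6/19.
Σ X^2·P over the event = 81·(3/19) + 100·(3/19) = 543/19.
E[X^2 | Y = 3] = (543/19) / (6/19) = 181/2.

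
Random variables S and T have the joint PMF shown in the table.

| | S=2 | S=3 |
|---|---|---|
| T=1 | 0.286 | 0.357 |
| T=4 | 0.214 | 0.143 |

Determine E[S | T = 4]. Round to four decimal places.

P(T = 4) = 0.357.
Σ S·P over the event = 2·(0.214) + 3·(0.143) = 0.857.
E[S | T = 4] = (0.857) / (0.357) = 2.4006.

2.4006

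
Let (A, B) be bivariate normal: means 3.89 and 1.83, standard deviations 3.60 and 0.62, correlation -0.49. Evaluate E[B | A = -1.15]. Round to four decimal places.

2.2553

For a bivariate normal, E[B | A=x] = μ_B + ρ·(σ_B/σ_A)·(x − μ_A).
E[B | A=-1.15] = 1.83 + (-0.49)·(0.62/3.60)·(-1.15 − (3.89)) = 1.83 + (-0.084389)·(-5.04) = 2.2553.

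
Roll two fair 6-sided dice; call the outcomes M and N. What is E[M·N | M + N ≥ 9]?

49/2

P(M + N ≥ 9) = 5/18.
Summing MN·P(x,y) over outcomes with M + N ≥ 9 gives 245/36.
E[M·N | M + N ≥ 9] = (245/36) / (5/18) = 49/2.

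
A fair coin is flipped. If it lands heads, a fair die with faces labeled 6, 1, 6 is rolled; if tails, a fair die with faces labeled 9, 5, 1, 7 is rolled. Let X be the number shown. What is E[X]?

E[X | heads] = (6+1+6)/3 = 13/3.
E[X | tails] = (9+5+1+7)/4 = 11/2.
E[X] = (1/2)·(13/3) + (1/2)·(11/2) = 59/12.

59/12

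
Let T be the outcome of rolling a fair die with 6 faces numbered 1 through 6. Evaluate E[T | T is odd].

Given T is odd, T is equally likely to be any of {1, 3, 5}.
E[T | T is odd] = (1 + 3 + 5) / 3 = 3.

3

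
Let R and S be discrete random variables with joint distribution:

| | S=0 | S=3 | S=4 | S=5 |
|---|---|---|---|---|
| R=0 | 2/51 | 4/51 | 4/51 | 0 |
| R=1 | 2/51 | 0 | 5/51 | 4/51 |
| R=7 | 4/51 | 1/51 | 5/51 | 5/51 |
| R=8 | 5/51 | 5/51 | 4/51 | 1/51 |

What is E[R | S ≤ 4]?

189/41

P(S ≤ 4) = 41/51.
Summing R·P(R=x,S=y) over the conditioning event gives 63/17.
E[R | S ≤ 4] = (63/17) / (41/51) = 189/41.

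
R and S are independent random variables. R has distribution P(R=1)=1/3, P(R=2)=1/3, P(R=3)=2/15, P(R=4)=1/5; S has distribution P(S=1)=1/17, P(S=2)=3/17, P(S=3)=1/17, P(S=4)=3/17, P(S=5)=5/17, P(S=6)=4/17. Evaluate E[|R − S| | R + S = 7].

P(R + S = 7) = 18/85.
Summing |R−S|·P(x,y) over outcomes with R + S = 7 gives 184/255.
E[|R − S| | R + S = 7] = (184/255) / (18/85) = 92/27.

92/27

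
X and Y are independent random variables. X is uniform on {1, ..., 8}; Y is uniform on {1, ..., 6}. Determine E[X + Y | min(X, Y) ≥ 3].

10

P(min(X, Y) ≥ 3) = 1/2.
Summing (X+Y)·P(x,y) over outcomes with min(X, Y) ≥ 3 gives 5.
E[X + Y | min(X, Y) ≥ 3] = (5) / (1/2) = 10.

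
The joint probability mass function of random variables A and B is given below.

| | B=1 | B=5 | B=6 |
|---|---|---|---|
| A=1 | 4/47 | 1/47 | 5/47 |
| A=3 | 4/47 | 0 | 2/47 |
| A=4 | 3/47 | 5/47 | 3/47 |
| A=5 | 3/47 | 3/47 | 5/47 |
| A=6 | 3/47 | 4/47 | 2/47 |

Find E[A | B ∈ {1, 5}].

P(B ∈ {1, 5}) = 30/47.
Summing A·P(A=x,B=y) over the conditioning event gives 121/47.
E[A | B ∈ {1, 5}] = (121/47) / (30/47) = 121/30.

121/30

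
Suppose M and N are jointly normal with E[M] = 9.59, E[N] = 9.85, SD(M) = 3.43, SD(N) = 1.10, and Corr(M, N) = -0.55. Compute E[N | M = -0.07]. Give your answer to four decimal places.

The regression of N on M has slope ρ·σ_N/σ_M and passes through (μ_M, μ_N).
E[N | M=-0.07] = 9.85 + (-0.55)·(1.10/3.43)·(-0.07 − (9.59)) = 9.85 + (-0.176385)·(-9.66) = 11.5539.

11.5539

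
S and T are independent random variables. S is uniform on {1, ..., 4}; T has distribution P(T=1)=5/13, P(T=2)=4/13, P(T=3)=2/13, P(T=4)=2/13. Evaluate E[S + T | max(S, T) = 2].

43/13

P(max(S, T) = 2) = 1/4.
Summing (S+T)·P(x,y) over outcomes with max(S, T) = 2 gives 43/52.
E[S + T | max(S, T) = 2] = (43/52) / (1/4) = 43/13.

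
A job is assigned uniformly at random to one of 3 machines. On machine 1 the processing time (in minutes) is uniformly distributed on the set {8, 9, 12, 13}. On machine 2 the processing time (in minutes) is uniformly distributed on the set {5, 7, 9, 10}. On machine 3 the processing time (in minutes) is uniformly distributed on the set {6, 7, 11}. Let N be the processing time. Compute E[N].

35/4

E[N | machine 1] = (8+9+12+13)/4 = 21/2.
E[N | machine 2] = (5+7+9+10)/4 = 31/4.
E[N | machine 3] = (6+7+11)/3 = 8.
E[N] = (1/3)·(21/2) + (1/3)·(31/4) + (1/3)·(8) = 35/4.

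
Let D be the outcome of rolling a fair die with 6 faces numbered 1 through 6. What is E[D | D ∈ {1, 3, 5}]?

P(D ∈ {1, 3, 5}) = 1/2.
Σ over the event: 1·1/6 + 3·1/6 + 5·1/6 = 3/2.
E[D | D ∈ {1, 3, 5}] = (3/2) / (1/2) = 3.

3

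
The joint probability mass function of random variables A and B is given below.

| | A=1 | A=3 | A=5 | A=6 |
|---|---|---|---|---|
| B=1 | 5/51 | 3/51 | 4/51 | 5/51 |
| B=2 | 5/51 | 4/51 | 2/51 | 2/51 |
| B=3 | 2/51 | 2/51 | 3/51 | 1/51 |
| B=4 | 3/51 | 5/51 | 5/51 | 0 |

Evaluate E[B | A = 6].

3/2

P(A = 6) = 8/51.
Σ B·P over the event = 1·(5/51) + 2·(2/51) + 3·(1/51) = 4/17.
E[B | A = 6] = (4/17) / (8/51) = 3/2.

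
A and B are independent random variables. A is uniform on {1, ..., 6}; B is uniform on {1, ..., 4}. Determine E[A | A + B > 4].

37/9

P(A + B > 4) = 3/4.
Summing A·P(x,y) over outcomes with A + B > 4 gives 37/12.
E[A | A + B > 4] = (37/12) / (3/4) = 37/9.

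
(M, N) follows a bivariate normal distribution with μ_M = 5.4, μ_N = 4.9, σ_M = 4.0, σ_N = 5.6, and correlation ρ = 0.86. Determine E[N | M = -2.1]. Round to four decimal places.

The regression of N on M has slope ρ·σ_N/σ_M and passes through (μ_M, μ_N).
E[N | M=-2.1] = 4.9 + (0.86)·(5.6/4.0)·(-2.1 − (5.4)) = 4.9 + (1.204)·(-7.5) = -4.1300.

-4.1300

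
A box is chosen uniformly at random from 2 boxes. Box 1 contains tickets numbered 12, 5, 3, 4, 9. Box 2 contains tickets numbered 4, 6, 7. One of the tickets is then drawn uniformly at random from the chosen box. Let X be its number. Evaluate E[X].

E[X | box 1] = (12+5+3+4+9)/5 = 33/5.
E[X | box 2] = (4+6+7)/3 = 17/3.
By the law of total expectation,
E[X] = (1/2)·(33/5) + (1/2)·(17/3) = 92/15.

92/15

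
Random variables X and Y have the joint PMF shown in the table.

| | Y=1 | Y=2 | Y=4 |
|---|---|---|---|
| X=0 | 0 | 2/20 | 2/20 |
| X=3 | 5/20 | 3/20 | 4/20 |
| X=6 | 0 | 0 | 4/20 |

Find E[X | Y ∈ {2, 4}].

P(Y ∈ {2, 4}) = 3/4.
Σ X·P over the event = 0·(2/20) + 0·(2/20) + 3·(3/20) + 3·(4/20) + 6·(4/20) = 9/4.
E[X | Y ∈ {2, 4}] = (9/4) / (3/4) = 3.

3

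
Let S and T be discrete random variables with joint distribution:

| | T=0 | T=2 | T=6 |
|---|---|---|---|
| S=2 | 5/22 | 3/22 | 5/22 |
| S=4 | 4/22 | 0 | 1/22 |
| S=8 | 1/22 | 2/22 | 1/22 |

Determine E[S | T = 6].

P(T = 6) = 7/22.
Summing S·P(S=x,T=y) over the conditioning event gives 1.
E[S | T = 6] = (1) / (7/22) = 22/7.

22/7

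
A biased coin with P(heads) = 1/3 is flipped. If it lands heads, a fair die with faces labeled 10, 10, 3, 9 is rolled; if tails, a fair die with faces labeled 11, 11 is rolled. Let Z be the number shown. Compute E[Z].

10

E[Z | heads] = (10+10+3+9)/4 = 8.
E[Z | tails] = (11+11)/2 = 11.
E[Z] = (1/3)·(8) + (2/3)·(11) = 10.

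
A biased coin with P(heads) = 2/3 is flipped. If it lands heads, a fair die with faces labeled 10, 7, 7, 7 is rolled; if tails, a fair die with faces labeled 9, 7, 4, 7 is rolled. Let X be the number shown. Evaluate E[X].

E[X | heads] = (10+7+7+7)/4 = 31/4.
E[X | tails] = (9+7+4+7)/4 = 27/4.
By the law of total expectation,
E[X] = (2/3)·(31/4) + (1/3)·(27/4) = 89/12.

89/12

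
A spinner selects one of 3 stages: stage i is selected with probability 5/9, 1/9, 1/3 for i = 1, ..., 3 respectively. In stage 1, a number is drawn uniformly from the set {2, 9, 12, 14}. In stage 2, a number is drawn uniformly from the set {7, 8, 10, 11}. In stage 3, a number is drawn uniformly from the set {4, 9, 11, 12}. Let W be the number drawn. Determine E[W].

329/36

E[W | stage 1] = (2+9+12+14)/4 = 37/4.
E[W | stage 2] = (7+8+10+11)/4 = 9.
E[W | stage 3] = (4+9+11+12)/4 = 9.
By the law of total expectation,
E[W] = (5/9)·(37/4) + (1/9)·(9) + (1/3)·(9) = 329/36.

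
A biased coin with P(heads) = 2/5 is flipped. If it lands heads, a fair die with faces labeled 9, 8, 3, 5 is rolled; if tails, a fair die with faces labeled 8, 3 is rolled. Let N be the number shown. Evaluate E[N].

E[N | heads] = (9+8+3+5)/4 = 25/4.
E[N | tails] = (8+3)/2 = 11/2.
E[N] = (2/5)·(25/4) + (3/5)·(11/2) = 29/5.

29/5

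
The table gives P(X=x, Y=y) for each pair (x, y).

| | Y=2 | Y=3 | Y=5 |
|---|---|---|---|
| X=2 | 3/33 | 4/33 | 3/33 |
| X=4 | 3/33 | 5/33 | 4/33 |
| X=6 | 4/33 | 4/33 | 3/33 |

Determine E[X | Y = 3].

P(Y = 3) = 13/33.
Σ X·P over the event = 2·(4/33) + 4·(5/33) + 6·(4/33) = 52/33.
E[X | Y = 3] = (52/33) / (13/33) = 4.

4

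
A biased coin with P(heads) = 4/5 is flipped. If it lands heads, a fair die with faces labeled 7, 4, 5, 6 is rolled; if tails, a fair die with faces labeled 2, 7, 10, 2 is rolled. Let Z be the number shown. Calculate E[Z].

E[Z | heads] = (7+4+5+6)/4 = 11/2.
E[Z | tails] = (2+7+10+2)/4 = 21/4.
E[Z] = (4/5)·(11/2) + (1/5)·(21/4) = 109/20.

109/20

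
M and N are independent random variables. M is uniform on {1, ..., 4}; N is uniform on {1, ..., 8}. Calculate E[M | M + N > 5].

P(M + N > 5) = 11/16.
Summing M·P(x,y) over outcomes with M + N > 5 gives 15/8.
E[M | M + N > 5] = (15/8) / (11/16) = 30/11.

30/11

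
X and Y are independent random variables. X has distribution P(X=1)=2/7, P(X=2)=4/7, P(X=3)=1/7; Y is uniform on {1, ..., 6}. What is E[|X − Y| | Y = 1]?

P(Y = 1) = 1/6.
Summing |X−Y|·P(x,y) over outcomes with Y = 1 gives 1/7.
E[|X − Y| | Y = 1] = (1/7) / (1/6) = 6/7.

6/7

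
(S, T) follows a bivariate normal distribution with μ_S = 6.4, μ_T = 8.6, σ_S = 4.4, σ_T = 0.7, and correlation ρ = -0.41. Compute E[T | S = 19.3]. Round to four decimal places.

For a bivariate normal, E[T | S=x] = μ_T + ρ·(σ_T/σ_S)·(x − μ_S).
E[T | S=19.3] = 8.6 + (-0.41)·(0.7/4.4)·(19.3 − (6.4)) = 8.6 + (-0.065227)·(12.9) = 7.7586.

7.7586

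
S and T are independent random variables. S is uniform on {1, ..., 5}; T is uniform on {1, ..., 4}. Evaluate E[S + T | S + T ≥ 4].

P(S + T ≥ 4) = 17/20.
Summing (S+T)·P(x,y) over outcomes with S + T ≥ 4 gives 51/10.
E[S + T | S + T ≥ 4] = (51/10) / (17/20) = 6.

6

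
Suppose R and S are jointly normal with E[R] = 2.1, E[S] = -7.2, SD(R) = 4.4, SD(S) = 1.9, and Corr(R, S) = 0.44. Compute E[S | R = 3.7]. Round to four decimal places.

E[S | R=x] = μ_S + ρ(σ_S/σ_R)(x − μ_R) for jointly normal variables.
E[S | R=3.7] = -7.2 + (0.44)·(1.9/4.4)·(3.7 − (2.1)) = -7.2 + (0.19)·(1.6) = -6.8960.

-6.8960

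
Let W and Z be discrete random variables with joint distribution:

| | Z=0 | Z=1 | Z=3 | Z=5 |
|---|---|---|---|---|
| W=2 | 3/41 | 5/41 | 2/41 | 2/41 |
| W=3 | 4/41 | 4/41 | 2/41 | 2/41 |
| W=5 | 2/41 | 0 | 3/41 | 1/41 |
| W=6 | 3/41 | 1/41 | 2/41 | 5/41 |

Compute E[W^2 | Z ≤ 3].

471/31

P(Z ≤ 3) = 31/41.
Summing W^2·P(W=x,Z=y) over the conditioning event gives 471/41.
E[W^2 | Z ≤ 3] = (471/41) / (31/41) = 471/31.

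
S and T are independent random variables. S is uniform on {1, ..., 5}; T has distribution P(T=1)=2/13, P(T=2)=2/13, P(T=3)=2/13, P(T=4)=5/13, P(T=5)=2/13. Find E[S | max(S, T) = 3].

P(max(S, T) = 3) = 2/13.
Summing S·P(x,y) over outcomes with max(S, T) = 3 gives 24/65.
E[S | max(S, T) = 3] = (24/65) / (2/13) = 12/5.

12/5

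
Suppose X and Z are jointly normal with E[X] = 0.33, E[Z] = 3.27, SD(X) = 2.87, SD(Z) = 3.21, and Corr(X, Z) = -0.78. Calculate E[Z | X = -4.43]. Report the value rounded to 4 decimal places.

7.4226

E[Z | X=x] = μ_Z + ρ(σ_Z/σ_X)(x − μ_X) for jointly normal variables.
E[Z | X=-4.43] = 3.27 + (-0.78)·(3.21/2.87)·(-4.43 − (0.33)) = 3.27 + (-0.8724)·(-4.76) = 7.4226.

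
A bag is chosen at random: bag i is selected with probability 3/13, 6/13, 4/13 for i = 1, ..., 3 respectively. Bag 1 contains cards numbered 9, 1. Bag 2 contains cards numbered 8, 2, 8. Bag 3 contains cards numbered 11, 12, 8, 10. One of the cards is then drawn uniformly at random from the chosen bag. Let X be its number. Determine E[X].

E[X | bag 1] = (9+1)/2 = 5.
E[X | bag 2] = (8+2+8)/3 = 6.
E[X | bag 3] = (11+12+8+10)/4 = 41/4.
E[X] = (3/13)·(5) + (6/13)·(6) + (4/13)·(41/4) = 92/13.

92/13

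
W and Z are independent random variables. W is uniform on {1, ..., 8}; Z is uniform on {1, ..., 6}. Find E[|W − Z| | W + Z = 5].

Outcomes with W + Z = 5: (1,4), (2,3), (3,2), (4,1), each with probability 1/48.
E[|W − Z| | W + Z = 5] = (3 + 1 + 1 + 3) / 4 = 2.

2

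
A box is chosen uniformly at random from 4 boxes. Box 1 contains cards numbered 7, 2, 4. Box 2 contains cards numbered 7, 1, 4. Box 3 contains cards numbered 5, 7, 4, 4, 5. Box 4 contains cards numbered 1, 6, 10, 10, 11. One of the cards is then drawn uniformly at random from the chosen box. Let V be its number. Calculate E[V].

E[V | box 1] = (7+2+4)/3 = 13/3.
E[V | box 2] = (7+1+4)/3 = 4.
E[V | box 3] = (5+7+4+4+5)/5 = 5.
E[V | box 4] = (1+6+10+10+11)/5 = 38/5.
By the law of total expectation,
E[V] = (1/4)·(13/3) + (1/4)·(4) + (1/4)·(5) + (1/4)·(38/5) = 157/30.

157/30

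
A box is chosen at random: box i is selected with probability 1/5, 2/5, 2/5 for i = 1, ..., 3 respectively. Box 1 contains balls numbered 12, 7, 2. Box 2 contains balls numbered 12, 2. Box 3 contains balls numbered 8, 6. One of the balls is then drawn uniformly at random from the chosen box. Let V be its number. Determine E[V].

7

E[V | box 1] = (12+7+2)/3 = 7.
E[V | box 2] = (12+2)/2 = 7.
E[V | box 3] = (8+6)/2 = 7.
By the law of total expectation,
E[V] = (1/5)·(7) + (2/5)·(7) + (2/5)·(7) = 7.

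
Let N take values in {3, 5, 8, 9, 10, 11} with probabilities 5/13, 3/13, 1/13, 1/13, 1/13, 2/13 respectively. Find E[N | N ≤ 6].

15/4

P(N ≤ 6) = 8/13.
Σ over the event: 3·5/13 + 5·3/13 = 30/13.
E[N | N ≤ 6] = (30/13) / (8/13) = 15/4.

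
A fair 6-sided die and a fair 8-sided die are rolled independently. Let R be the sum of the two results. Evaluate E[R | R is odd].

P(R is odd) = 1/2.
Σ over the event: 3·1/24 + 5·1/12 + 7·1/8 + 9·1/8 + 11·1/12 + 13·1/24 = 4.
E[R | R is odd] = (4) / (1/2) = 8.

8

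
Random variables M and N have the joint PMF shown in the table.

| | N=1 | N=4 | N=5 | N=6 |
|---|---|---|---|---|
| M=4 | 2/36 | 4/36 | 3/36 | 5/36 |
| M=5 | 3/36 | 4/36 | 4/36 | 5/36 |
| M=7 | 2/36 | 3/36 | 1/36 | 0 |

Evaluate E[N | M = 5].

P(M = 5) = 4/9.
Σ N·P over the event = 1·(3/36) + 4·(4/36) + 5·(4/36) + 6·(5/36) = 23/12.
E[N | M = 5] = (23/12) / (4/9) = 69/16.

69/16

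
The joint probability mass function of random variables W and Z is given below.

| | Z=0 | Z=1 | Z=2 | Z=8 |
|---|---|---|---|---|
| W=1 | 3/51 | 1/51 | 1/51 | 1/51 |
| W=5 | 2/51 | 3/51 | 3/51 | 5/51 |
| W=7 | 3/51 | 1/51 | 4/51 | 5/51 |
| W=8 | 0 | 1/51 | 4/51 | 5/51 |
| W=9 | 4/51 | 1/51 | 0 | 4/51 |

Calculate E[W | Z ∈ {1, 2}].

P(Z ∈ {1, 2}) = 19/51.
Summing W·P(W=x,Z=y) over the conditioning event gives 116/51.
E[W | Z ∈ {1, 2}] = (116/51) / (19/51) = 116/19.

116/19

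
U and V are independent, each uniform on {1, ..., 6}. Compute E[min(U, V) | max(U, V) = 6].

P(max(U, V) = 6) = 11/36.
Summing min(U,V)·P(x,y) over outcomes with max(U, V) = 6 gives 1.
E[min(U, V) | max(U, V) = 6] = (1) / (11/36) = 36/11.

36/11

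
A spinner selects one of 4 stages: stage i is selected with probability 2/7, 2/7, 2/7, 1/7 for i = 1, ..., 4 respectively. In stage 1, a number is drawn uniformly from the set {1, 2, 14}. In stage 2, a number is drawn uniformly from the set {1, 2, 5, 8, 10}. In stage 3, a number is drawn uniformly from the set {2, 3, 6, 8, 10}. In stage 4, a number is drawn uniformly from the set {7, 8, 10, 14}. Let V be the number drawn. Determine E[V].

517/84

E[V | stage 1] = (1+2+14)/3 = 17/3.
E[V | stage 2] = (1+2+5+8+10)/5 = 26/5.
E[V | stage 3] = (2+3+6+8+10)/5 = 29/5.
E[V | stage 4] = (7+8+10+14)/4 = 39/4.
By the law of total expectation,
E[V] = (2/7)·(17/3) + (2/7)·(26/5) + (2/7)·(29/5) + (1/7)·(39/4) = 517/84.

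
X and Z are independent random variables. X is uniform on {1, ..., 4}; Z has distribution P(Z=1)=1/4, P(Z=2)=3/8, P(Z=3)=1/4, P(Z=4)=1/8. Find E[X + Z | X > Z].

71/14

P(X > Z) = 7/16.
Summing (X+Z)·P(x,y) over outcomes with X > Z gives 71/32.
E[X + Z | X > Z] = (71/32) / (7/16) = 71/14.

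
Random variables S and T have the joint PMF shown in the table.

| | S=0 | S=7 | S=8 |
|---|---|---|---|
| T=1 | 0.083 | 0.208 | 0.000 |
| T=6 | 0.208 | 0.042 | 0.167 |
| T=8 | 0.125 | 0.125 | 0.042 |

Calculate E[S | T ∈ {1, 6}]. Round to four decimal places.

4.3588

P(T ∈ {1, 6}) = 0.708.
Σ S·P over the event = 0·(0.083) + 0·(0.208) + 7·(0.208) + 7·(0.042) + 8·(0.167) = 3.086.
E[S | T ∈ {1, 6}] = (3.086) / (0.708) = 4.3588.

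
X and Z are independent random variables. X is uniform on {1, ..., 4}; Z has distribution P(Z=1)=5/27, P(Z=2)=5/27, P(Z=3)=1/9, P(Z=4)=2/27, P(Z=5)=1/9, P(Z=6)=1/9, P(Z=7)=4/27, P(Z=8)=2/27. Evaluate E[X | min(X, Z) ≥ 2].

P(min(X, Z) ≥ 2) = 11/18.
Summing X·P(x,y) over outcomes with min(X, Z) ≥ 2 gives 11/6.
E[X | min(X, Z) ≥ 2] = (11/6) / (11/18) = 3.

3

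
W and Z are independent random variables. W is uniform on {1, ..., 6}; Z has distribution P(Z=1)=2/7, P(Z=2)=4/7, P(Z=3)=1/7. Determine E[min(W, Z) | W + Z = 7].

P(W + Z = 7) = 1/6.
Summing min(W,Z)·P(x,y) over outcomes with W + Z = 7 gives 13/42.
E[min(W, Z) | W + Z = 7] = (13/42) / (1/6) = 13/7.

13/7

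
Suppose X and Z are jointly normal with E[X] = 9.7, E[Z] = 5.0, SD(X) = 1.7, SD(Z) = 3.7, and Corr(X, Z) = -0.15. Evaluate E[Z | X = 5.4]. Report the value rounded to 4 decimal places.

For a bivariate normal, E[Z | X=x] = μ_Z + ρ·(σ_Z/σ_X)·(x − μ_X).
E[Z | X=5.4] = 5.0 + (-0.15)·(3.7/1.7)·(5.4 − (9.7)) = 5.0 + (-0.32647)·(-4.3) = 6.4038.

6.4038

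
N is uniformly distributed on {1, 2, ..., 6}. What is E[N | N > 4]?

Given N > 4, N is equally likely to be any of {5, 6}.
E[N | N > 4] = (5 + 6) / 2 = 11/2.

11/2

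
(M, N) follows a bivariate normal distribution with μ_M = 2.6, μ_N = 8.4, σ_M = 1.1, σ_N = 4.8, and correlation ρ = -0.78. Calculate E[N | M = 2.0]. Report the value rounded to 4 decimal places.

10.4422

E[N | M=x] = μ_N + ρ(σ_N/σ_M)(x − μ_M) for jointly normal variables.
E[N | M=2.0] = 8.4 + (-0.78)·(4.8/1.1)·(2.0 − (2.6)) = 8.4 + (-3.4036)·(-0.6) = 10.4422.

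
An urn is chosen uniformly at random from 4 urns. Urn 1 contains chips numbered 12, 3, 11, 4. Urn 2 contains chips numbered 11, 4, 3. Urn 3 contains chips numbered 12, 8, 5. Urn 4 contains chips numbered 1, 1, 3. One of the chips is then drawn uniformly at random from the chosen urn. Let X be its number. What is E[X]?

47/8

E[X | urn 1] = (12+3+11+4)/4 = 15/2.
E[X | urn 2] = (11+4+3)/3 = 6.
E[X | urn 3] = (12+8+5)/3 = 25/3.
E[X | urn 4] = (1+1+3)/3 = 5/3.
By the law of total expectation,
E[X] = (1/4)·(15/2) + (1/4)·(6) + (1/4)·(25/3) + (1/4)·(5/3) = 47/8.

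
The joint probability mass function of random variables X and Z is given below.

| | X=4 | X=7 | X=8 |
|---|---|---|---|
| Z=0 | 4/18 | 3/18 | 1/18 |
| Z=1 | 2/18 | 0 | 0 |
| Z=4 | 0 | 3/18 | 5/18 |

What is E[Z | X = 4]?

1/3

P(X = 4) = 1/3.
Σ Z·P over the event = 0·(4/18) + 1·(2/18) = 1/9.
E[Z | X = 4] = (1/9) / (1/3) = 1/3.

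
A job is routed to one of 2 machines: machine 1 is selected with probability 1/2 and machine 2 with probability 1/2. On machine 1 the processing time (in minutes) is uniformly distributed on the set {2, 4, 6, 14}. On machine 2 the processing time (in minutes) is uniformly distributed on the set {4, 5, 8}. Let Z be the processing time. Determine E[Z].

E[Z | machine 1] = (2+4+6+14)/4 = 13/2.
E[Z | machine 2] = (4+5+8)/3 = 17/3.
By the law of total expectation,
E[Z] = (1/2)·(13/2) + (1/2)·(17/3) = 73/12.

73/12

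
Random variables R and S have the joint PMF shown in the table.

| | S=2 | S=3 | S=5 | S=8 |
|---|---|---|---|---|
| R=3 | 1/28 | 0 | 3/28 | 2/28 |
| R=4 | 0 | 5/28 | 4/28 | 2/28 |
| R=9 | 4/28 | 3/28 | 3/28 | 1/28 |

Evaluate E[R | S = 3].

47/8

P(S = 3) = 2/7.
Σ R·P over the event = 4·(5/28) + 9·(3/28) = 47/28.
E[R | S = 3] = (47/28) / (2/7) = 47/8.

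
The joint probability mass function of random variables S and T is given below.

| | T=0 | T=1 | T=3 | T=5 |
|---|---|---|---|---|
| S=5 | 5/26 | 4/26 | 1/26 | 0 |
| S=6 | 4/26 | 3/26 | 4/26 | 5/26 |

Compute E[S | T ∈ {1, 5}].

17/3

P(T ∈ {1, 5}) = 6/13.
Σ S·P over the event = 5·(4/26) + 6·(3/26) + 6·(5/26) = 34/13.
E[S | T ∈ {1, 5}] = (34/13) / (6/13) = 17/3.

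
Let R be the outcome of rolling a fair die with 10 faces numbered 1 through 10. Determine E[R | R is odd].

5

Given R is odd, R is equally likely to be any of {1, 3, 5, 7, 9}.
E[R | R is odd] = (1 + 3 + 5 + 7 + 9) / 5 = 5.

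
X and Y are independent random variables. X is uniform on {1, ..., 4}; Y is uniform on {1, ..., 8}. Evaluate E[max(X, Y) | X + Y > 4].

141/26

P(X + Y > 4) = 13/16.
Summing max(X,Y)·P(x,y) over outcomes with X + Y > 4 gives 141/32.
E[max(X, Y) | X + Y > 4] = (141/32) / (13/16) = 141/26.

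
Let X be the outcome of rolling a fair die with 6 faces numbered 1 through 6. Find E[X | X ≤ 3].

2

Given X ≤ 3, X is equally likely to be any of {1, 2, 3}.
E[X | X ≤ 3] = (1 + 2 + 3) / 3 = 2.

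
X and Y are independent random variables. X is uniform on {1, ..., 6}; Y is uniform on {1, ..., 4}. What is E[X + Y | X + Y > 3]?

136/21

P(X + Y > 3) = 7/8.
Summing (X+Y)·P(x,y) over outcomes with X + Y > 3 gives 17/3.
E[X + Y | X + Y > 3] = (17/3) / (7/8) = 136/21.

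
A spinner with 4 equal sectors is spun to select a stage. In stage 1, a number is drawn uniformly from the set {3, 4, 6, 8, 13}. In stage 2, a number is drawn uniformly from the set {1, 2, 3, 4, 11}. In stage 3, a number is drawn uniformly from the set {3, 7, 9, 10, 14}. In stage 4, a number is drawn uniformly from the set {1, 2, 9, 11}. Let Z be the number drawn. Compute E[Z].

E[Z | stage 1] = (3+4+6+8+13)/5 = 34/5.
E[Z | stage 2] = (1+2+3+4+11)/5 = 21/5.
E[Z | stage 3] = (3+7+9+10+14)/5 = 43/5.
E[Z | stage 4] = (1+2+9+11)/4 = 23/4.
By the law of total expectation,
E[Z] = (1/4)·(34/5) + (1/4)·(21/5) + (1/4)·(43/5) + (1/4)·(23/4) = 507/80.

507/80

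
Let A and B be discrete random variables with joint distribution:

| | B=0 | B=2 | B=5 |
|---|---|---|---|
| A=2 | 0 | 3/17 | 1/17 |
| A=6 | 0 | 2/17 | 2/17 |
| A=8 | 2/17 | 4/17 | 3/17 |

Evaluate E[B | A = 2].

P(A = 2) = 4/17.
Σ B·P over the event = 2·(3/17) + 5·(1/17) = 11/17.
E[B | A = 2] = (11/17) / (4/17) = 11/4.

11/4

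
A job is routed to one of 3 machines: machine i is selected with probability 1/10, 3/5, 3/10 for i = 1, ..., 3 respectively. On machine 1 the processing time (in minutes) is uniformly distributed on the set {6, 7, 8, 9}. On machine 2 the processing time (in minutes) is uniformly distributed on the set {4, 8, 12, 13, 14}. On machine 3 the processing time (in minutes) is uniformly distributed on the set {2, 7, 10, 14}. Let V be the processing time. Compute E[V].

E[V | machine 1] = (6+7+8+9)/4 = 15/2.
E[V | machine 2] = (4+8+12+13+14)/5 = 51/5.
E[V | machine 3] = (2+7+10+14)/4 = 33/4.
E[V] = (1/10)·(15/2) + (3/5)·(51/5) + (3/10)·(33/4) = 1869/200.

1869/200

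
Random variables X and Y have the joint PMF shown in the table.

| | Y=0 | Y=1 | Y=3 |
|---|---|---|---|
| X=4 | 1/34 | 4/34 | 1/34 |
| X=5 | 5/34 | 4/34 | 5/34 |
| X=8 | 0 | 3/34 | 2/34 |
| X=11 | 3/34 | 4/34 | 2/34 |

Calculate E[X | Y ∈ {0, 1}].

83/12

P(Y ∈ {0, 1}) = 12/17.
Σ X·P over the event = 4·(1/34) + 4·(4/34) + 5·(5/34) + 5·(4/34) + 8·(3/34) + 11·(3/34) + 11·(4/34) = 83/17.
E[X | Y ∈ {0, 1}] = (83/17) / (12/17) = 83/12.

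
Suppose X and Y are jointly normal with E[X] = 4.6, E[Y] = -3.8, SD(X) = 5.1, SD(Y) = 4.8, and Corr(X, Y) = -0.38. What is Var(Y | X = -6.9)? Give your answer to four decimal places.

19.7130

Var(Y | X=x) = (1 − ρ²)·σ_Y².
Var(Y | X=-6.9) = (4.8)²·(1 − (-0.38)²) = 23.04·0.8556 = 19.7130.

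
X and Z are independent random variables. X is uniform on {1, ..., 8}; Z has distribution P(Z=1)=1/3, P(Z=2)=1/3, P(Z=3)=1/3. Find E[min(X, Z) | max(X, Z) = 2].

P(max(X, Z) = 2) = 1/8.
Summing min(X,Z)·P(x,y) over outcomes with max(X, Z) = 2 gives 1/6.
E[min(X, Z) | max(X, Z) = 2] = (1/6) / (1/8) = 4/3.

4/3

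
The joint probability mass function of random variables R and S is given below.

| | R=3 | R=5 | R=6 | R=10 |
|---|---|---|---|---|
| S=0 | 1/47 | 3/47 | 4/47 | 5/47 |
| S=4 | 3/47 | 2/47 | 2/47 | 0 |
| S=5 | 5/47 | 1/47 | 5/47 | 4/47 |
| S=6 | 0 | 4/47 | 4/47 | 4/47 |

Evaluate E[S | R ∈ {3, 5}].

P(R ∈ {3, 5}) = 19/47.
Σ S·P over the event = 0·(1/47) + 4·(3/47) + 5·(5/47) + 0·(3/47) + 4·(2/47) + 5·(1/47) + 6·(4/47) = 74/47.
E[S | R ∈ {3, 5}] = (74/47) / (19/47) = 74/19.

74/19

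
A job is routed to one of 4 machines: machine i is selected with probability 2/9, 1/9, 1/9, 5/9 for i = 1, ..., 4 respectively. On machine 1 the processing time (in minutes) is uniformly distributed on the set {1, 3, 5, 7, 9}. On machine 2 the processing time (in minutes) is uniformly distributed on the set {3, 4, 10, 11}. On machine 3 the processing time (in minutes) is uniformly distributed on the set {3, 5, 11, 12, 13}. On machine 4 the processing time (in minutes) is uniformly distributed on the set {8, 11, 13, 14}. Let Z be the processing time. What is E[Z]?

833/90

E[Z | machine 1] = (1+3+5+7+9)/5 = 5.
E[Z | machine 2] = (3+4+10+11)/4 = 7.
E[Z | machine 3] = (3+5+11+12+13)/5 = 44/5.
E[Z | machine 4] = (8+11+13+14)/4 = 23/2.
E[Z] = (2/9)·(5) + (1/9)·(7) + (1/9)·(44/5) + (5/9)·(23/2) = 833/90.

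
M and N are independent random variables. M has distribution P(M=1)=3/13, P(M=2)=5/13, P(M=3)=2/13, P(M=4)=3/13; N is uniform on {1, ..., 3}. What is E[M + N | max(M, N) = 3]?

67/14

P(max(M, N) = 3) = 14/39.
Summing (M+N)·P(x,y) over outcomes with max(M, N) = 3 gives 67/39.
E[M + N | max(M, N) = 3] = (67/39) / (14/39) = 67/14.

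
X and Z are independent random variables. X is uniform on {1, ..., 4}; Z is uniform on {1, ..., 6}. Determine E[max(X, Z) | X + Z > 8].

Outcomes with X + Z > 8: (3,6), (4,5), (4,6), each with probability 1/24.
E[max(X, Z) | X + Z > 8] = (6 + 5 + 6) / 3 = 17/3.

17/3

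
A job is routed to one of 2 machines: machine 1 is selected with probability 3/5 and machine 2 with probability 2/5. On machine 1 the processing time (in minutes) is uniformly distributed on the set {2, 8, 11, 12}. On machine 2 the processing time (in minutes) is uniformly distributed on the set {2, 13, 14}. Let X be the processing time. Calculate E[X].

E[X | machine 1] = (2+8+11+12)/4 = 33/4.
E[X | machine 2] = (2+13+14)/3 = 29/3.
By the law of total expectation,
E[X] = (3/5)·(33/4) + (2/5)·(29/3) = 529/60.

529/60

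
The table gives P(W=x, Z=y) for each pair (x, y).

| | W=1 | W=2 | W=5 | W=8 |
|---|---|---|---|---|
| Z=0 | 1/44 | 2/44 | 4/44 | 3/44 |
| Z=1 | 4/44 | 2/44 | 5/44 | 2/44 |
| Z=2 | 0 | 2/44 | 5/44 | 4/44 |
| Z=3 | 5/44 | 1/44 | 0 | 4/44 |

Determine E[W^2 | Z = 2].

P(Z = 2) = 1/4.
Σ W^2·P over the event = 4·(2/44) + 25·(5/44) + 64·(4/44) = 389/44.
E[W^2 | Z = 2] = (389/44) / (1/4) = 389/11.

389/11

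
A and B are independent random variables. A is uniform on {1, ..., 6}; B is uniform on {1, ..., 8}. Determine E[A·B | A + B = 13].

41

Outcomes with A + B = 13: (5,8), (6,7), each with probability 1/48.
E[A·B | A + B = 13] = (40 + 42) / 2 = 41.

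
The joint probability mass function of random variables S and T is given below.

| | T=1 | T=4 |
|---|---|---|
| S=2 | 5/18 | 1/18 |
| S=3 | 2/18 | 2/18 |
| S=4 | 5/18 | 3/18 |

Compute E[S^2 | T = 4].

35/3

P(T = 4) = 1/3.
Σ S^2·P over the event = 4·(1/18) + 9·(2/18) + 16·(3/18) = 35/9.
E[S^2 | T = 4] = (35/9) / (1/3) = 35/3.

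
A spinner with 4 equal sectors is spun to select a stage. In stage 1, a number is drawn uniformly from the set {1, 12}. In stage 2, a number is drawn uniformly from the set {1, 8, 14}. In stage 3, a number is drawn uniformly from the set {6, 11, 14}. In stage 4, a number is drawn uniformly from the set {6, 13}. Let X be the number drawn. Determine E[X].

17/2

E[X | stage 1] = (1+12)/2 = 13/2.
E[X | stage 2] = (1+8+14)/3 = 23/3.
E[X | stage 3] = (6+11+14)/3 = 31/3.
E[X | stage 4] = (6+13)/2 = 19/2.
By the law of total expectation,
E[X] = (1/4)·(13/2) + (1/4)·(23/3) + (1/4)·(31/3) + (1/4)·(19/2) = 17/2.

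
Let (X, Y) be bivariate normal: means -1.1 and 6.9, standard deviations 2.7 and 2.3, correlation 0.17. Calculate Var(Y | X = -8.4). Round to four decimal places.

Var(Y | X=x) = (1 − ρ²)·σ_Y².
Var(Y | X=-8.4) = (2.3)²·(1 − (0.17)²) = 5.29·0.9711 = 5.1371.

5.1371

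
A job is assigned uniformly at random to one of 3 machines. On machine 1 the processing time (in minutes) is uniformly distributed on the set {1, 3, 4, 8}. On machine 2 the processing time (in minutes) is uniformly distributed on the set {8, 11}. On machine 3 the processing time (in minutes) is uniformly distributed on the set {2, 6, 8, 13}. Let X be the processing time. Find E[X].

83/12

E[X | machine 1] = (1+3+4+8)/4 = 4.
E[X | machine 2] = (8+11)/2 = 19/2.
E[X | machine 3] = (2+6+8+13)/4 = 29/4.
E[X] = (1/3)·(4) + (1/3)·(19/2) + (1/3)·(29/4) = 83/12.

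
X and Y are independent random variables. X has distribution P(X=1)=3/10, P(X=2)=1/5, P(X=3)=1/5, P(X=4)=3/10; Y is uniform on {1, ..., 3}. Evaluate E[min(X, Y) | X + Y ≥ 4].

41/22

P(X + Y ≥ 4) = 11/15.
Summing min(X,Y)·P(x,y) over outcomes with X + Y ≥ 4 gives 41/30.
E[min(X, Y) | X + Y ≥ 4] = (41/30) / (11/15) = 41/22.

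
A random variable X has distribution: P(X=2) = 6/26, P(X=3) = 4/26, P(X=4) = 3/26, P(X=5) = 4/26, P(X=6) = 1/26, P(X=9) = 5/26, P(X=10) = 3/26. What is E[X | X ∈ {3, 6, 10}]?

P(X ∈ {3, 6, 10}) = 4/13.
Σ over the event: 3·2/13 + 6·1/26 + 10·3/26 = 24/13.
E[X | X ∈ {3, 6, 10}] = (24/13) / (4/13) = 6.

6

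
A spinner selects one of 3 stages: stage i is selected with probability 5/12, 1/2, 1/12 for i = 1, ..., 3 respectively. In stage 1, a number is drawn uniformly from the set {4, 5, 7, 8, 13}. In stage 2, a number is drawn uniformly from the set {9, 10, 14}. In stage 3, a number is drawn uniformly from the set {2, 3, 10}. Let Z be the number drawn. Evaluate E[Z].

9

E[Z | stage 1] = (4+5+7+8+13)/5 = 37/5.
E[Z | stage 2] = (9+10+14)/3 = 11.
E[Z | stage 3] = (2+3+10)/3 = 5.
By the law of total expectation,
E[Z] = (5/12)·(37/5) + (1/2)·(11) + (1/12)·(5) = 9.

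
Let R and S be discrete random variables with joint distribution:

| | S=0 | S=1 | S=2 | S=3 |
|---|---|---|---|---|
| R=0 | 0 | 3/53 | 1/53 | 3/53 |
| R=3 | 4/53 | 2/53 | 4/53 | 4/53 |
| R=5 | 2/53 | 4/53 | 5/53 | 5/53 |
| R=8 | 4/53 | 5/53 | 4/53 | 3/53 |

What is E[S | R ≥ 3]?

P(R ≥ 3) = 46/53.
Summing S·P(R=x,S=y) over the conditioning event gives 73/53.
E[S | R ≥ 3] = (73/53) / (46/53) = 73/46.

73/46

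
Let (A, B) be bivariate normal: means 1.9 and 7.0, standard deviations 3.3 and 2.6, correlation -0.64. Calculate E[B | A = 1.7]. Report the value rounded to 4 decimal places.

The regression of B on A has slope ρ·σ_B/σ_A and passes through (μ_A, μ_B).
E[B | A=1.7] = 7.0 + (-0.64)·(2.6/3.3)·(1.7 − (1.9)) = 7.0 + (-0.50424)·(-0.2) = 7.1008.

7.1008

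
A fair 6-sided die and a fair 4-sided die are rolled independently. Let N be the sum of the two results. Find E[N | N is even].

P(N is even) = 1/2.
Σ over the event: 2·1/24 + 4·1/8 + 6·1/6 + 8·1/8 + 10·1/24 = 3.
E[N | N is even] = (3) / (1/2) = 6.

6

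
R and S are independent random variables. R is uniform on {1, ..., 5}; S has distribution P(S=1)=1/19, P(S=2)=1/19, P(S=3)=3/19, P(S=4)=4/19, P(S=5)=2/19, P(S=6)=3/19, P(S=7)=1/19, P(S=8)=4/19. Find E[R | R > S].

73/17

P(R > S) = 17/95.
Summing R·P(x,y) over outcomes with R > S gives 73/95.
E[R | R > S] = (73/95) / (17/95) = 73/17.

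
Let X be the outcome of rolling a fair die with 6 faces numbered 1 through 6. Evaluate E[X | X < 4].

2

Given X < 4, X is equally likely to be any of {1, 2, 3}.
E[X | X < 4] = (1 + 2 + 3) / 3 = 2.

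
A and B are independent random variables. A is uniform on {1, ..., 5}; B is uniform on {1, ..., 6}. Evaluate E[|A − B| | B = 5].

P(B = 5) = 1/6.
Summing |A−B|·P(x,y) over outcomes with B = 5 gives 1/3.
E[|A − B| | B = 5] = (1/3) / (1/6) = 2.

2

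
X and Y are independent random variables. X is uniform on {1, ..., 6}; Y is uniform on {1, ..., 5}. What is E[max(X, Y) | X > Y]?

P(X > Y) = 1/2.
Summing max(X,Y)·P(x,y) over outcomes with X > Y gives 7/3.
E[max(X, Y) | X > Y] = (7/3) / (1/2) = 14/3.

14/3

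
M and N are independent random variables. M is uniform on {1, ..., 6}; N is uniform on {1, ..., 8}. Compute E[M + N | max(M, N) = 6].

P(max(M, N) = 6) = 11/48.
Summing (M+N)·P(x,y) over outcomes with max(M, N) = 6 gives 17/8.
E[M + N | max(M, N) = 6] = (17/8) / (11/48) = 102/11.

102/11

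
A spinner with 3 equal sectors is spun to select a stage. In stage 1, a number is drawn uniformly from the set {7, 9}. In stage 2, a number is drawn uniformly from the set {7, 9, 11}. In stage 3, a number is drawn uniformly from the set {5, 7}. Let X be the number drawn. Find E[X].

23/3

E[X | stage 1] = (7+9)/2 = 8.
E[X | stage 2] = (7+9+11)/3 = 9.
E[X | stage 3] = (5+7)/2 = 6.
By the law of total expectation,
E[X] = (1/3)·(8) + (1/3)·(9) + (1/3)·(6) = 23/3.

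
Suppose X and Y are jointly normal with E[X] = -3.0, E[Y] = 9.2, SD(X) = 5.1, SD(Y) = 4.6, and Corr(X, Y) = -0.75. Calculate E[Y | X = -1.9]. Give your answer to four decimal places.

E[Y | X=x] = μ_Y + ρ(σ_Y/σ_X)(x − μ_X) for jointly normal variables.
E[Y | X=-1.9] = 9.2 + (-0.75)·(4.6/5.1)·(-1.9 − (-3.0)) = 9.2 + (-0.67647)·(1.1) = 8.4559.

8.4559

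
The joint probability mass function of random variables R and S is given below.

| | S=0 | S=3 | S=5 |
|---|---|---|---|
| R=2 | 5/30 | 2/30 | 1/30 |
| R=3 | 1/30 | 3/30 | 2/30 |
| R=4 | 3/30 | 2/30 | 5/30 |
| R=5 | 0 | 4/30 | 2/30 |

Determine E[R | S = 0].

25/9

P(S = 0) = 3/10.
Σ R·P over the event = 2·(5/30) + 3·(1/30) + 4·(3/30) = 5/6.
E[R | S = 0] = (5/6) / (3/10) = 25/9.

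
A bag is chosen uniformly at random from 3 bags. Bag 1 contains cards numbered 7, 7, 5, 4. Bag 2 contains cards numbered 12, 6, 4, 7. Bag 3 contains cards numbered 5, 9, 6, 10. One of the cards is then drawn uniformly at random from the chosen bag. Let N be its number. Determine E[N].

E[N | bag 1] = (7+7+5+4)/4 = 23/4.
E[N | bag 2] = (12+6+4+7)/4 = 29/4.
E[N | bag 3] = (5+9+6+10)/4 = 15/2.
E[N] = (1/3)·(23/4) + (1/3)·(29/4) + (1/3)·(15/2) = 41/6.

41/6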